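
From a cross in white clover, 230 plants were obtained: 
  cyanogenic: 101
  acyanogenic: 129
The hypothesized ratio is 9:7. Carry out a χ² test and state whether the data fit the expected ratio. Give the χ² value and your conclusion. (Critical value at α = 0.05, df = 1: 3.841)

14.225; not consistent

Under the 9:7 hypothesis (Σ ratio = 16, N = 230):
  cyanogenic: 230 × 9/16 = 129.375
  acyanogenic: 230 × 7/16 = 100.625
χ² = Σ (O − E)² / E
  cyanogenic: (101 − 129.375)² / 129.375 = 6.2233
  acyanogenic: (129 − 100.625)² / 100.625 = 8.0014
χ² = 6.2233 + 8.0014 = 14.2247 ≈ 14.225
Degrees of freedom = 2 − 1 = 1; critical value at α = 0.05 is 3.841.
Since 14.225 > 3.841, we reject the null hypothesis — the data do not fit the 9:7 ratio.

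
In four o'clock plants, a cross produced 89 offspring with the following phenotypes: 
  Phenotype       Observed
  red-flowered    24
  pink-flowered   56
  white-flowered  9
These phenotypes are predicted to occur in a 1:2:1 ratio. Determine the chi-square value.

11.000

The 1:2:1 ratio has 4 parts, so with N = 89 the expected counts are:
  red-flowered: 89 × 1/4 = 22.25
  pink-flowered: 89 × 2/4 = 44.5
  white-flowered: 89 × 1/4 = 22.25
χ² = Σ (O − E)² / E
  red-flowered: (24 − 22.25)² / 22.25 = 0.1376
  pink-flowered: (56 − 44.5)² / 44.5 = 2.9719
  white-flowered: (9 − 22.25)² / 22.25 = 7.8904
χ² = 0.1376 + 2.9719 + 7.8904 = 10.9999 ≈ 11.000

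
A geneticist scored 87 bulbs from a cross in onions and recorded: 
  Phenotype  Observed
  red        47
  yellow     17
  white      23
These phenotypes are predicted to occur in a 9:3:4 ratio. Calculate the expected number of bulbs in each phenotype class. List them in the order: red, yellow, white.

Expected counts for N = 87 under a 9:3:4 ratio (total parts = 16):
  red: 87 × 9/16 = 48.9375
  yellow: 87 × 3/16 = 16.3125
  white: 87 × 4/16 = 21.75

48.9375, 16.3125, 21.75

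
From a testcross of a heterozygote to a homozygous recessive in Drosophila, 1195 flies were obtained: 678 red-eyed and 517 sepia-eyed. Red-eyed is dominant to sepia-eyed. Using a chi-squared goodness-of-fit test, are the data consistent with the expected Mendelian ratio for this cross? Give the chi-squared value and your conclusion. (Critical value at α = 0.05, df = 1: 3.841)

21.691; not consistent

A testcross of a heterozygote (Aa × aa) gives a 1:1 phenotypic ratio.
Total ratio parts = 2. Expected numbers out of 1195:
  red-eyed: 1195 × 1/2 = 597.5
  sepia-eyed: 1195 × 1/2 = 597.5
χ² = Σ (O − E)² / E
  red-eyed: (678 − 597.5)² / 597.5 = 10.8456
  sepia-eyed: (517 − 597.5)² / 597.5 = 10.8456
χ² = 10.8456 + 10.8456 = 21.6912 ≈ 21.691
Degrees of freedom = 2 − 1 = 1; critical value at α = 0.05 is 3.841.
Since 21.691 > 3.841, we reject the null hypothesis — the data do not fit the 1:1 ratio.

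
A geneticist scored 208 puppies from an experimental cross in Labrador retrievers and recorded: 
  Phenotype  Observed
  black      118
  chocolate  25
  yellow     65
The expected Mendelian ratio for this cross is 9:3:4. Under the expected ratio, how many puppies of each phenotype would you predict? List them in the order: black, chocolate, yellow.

117, 39, 52

Expected counts for N = 208 under a 9:3:4 ratio (total parts = 16):
  black: 208 × 9/16 = 117
  chocolate: 208 × 3/16 = 39
  yellow: 208 × 4/16 = 52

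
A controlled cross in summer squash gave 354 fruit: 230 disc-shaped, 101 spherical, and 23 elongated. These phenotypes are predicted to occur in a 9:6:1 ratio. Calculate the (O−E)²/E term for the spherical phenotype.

7.594

The 9:6:1 ratio has 16 parts, so with N = 354 the expected counts are:
  disc-shaped: 354 × 9/16 = 199.125
  spherical: 354 × 6/16 = 132.75
  elongated: 354 × 1/16 = 22.125
Contribution of spherical: (101 − 132.75)² / 132.75 = 7.5937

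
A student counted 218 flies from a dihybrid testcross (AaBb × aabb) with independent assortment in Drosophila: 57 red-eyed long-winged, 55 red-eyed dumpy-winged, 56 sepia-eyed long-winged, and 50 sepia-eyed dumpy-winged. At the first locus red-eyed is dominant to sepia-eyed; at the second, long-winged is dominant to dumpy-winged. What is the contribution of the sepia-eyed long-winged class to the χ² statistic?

A dihybrid testcross with independent assortment gives a 1:1:1:1 ratio.
Under the 1:1:1:1 hypothesis (Σ ratio = 4, N = 218):
  red-eyed long-winged: 218 × 1/4 = 54.5
  red-eyed dumpy-winged: 218 × 1/4 = 54.5
  sepia-eyed long-winged: 218 × 1/4 = 54.5
  sepia-eyed dumpy-winged: 218 × 1/4 = 54.5
Contribution of sepia-eyed long-winged: (56 − 54.5)² / 54.5 = 0.0413

0.041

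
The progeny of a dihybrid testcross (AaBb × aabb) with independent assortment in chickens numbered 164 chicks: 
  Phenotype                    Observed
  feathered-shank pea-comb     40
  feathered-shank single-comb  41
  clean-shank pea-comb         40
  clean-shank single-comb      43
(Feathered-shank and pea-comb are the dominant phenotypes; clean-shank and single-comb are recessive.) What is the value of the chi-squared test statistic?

A dihybrid testcross with independent assortment gives a 1:1:1:1 ratio.
Expected counts for N = 164 under a 1:1:1:1 ratio (total parts = 4):
  feathered-shank pea-comb: 164 × 1/4 = 41
  feathered-shank single-comb: 164 × 1/4 = 41
  clean-shank pea-comb: 164 × 1/4 = 41
  clean-shank single-comb: 164 × 1/4 = 41
χ² = Σ (O − E)² / E
  feathered-shank pea-comb: (40 − 41)² / 41 = 0.0244
  feathered-shank single-comb: (41 − 41)² / 41 = 0.0000
  clean-shank pea-comb: (40 − 41)² / 41 = 0.0244
  clean-shank single-comb: (43 − 41)² / 41 = 0.0976
χ² = 0.0244 + 0.0000 + 0.0244 + 0.0976 = 0.1464 ≈ 0.146

0.146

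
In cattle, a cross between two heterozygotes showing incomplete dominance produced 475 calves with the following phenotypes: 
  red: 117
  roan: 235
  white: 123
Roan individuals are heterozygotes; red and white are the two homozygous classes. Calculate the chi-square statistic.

With incomplete dominance, a heterozygote × heterozygote cross gives a 1:2:1 phenotypic ratio.
The 1:2:1 ratio has 4 parts, so with N = 475 the expected counts are:
  red: 475 × 1/4 = 118.75
  roan: 475 × 2/4 = 237.5
  white: 475 × 1/4 = 118.75
χ² = Σ (O − E)² / E
  red: (117 − 118.75)² / 118.75 = 0.0258
  roan: (235 − 237.5)² / 237.5 = 0.0263
  white: (123 − 118.75)² / 118.75 = 0.1521
χ² = 0.0258 + 0.0263 + 0.1521 = 0.2042 ≈ 0.204

0.204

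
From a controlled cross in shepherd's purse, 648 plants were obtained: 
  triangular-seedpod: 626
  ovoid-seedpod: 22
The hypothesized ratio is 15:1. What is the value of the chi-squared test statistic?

Expected counts for N = 648 under a 15:1 ratio (total parts = 16):
  triangular-seedpod: 648 × 15/16 = 607.5
  ovoid-seedpod: 648 × 1/16 = 40.5
χ² = Σ (O − E)² / E
  triangular-seedpod: (626 − 607.5)² / 607.5 = 0.5634
  ovoid-seedpod: (22 − 40.5)² / 40.5 = 8.4506
χ² = 0.5634 + 8.4506 = 9.014

9.014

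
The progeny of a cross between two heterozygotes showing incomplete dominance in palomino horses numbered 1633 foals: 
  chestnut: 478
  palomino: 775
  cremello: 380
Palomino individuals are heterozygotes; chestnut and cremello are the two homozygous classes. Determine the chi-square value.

15.981

With incomplete dominance, a heterozygote × heterozygote cross gives a 1:2:1 phenotypic ratio.
Under the 1:2:1 hypothesis (Σ ratio = 4, N = 1633):
  chestnut: 1633 × 1/4 = 408.25
  palomino: 1633 × 2/4 = 816.5
  cremello: 1633 × 1/4 = 408.25
χ² = Σ (O − E)² / E
  chestnut: (478 − 408.25)² / 408.25 = 11.9169
  palomino: (775 − 816.5)² / 816.5 = 2.1093
  cremello: (380 − 408.25)² / 408.25 = 1.9548
χ² = 11.9169 + 2.1093 + 1.9548 = 15.981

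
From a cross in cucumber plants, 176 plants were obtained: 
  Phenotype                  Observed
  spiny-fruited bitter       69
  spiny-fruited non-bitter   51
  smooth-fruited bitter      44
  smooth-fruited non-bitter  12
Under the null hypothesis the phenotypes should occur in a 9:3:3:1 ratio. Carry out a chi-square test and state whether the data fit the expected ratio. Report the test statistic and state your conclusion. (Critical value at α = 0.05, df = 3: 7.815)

22.667; not consistent

Expected counts for N = 176 under a 9:3:3:1 ratio (total parts = 16):
  spiny-fruited bitter: 176 × 9/16 = 99
  spiny-fruited non-bitter: 176 × 3/16 = 33
  smooth-fruited bitter: 176 × 3/16 = 33
  smooth-fruited non-bitter: 176 × 1/16 = 11
χ² = Σ (O − E)² / E
  spiny-fruited bitter: (69 − 99)² / 99 = 9.0909
  spiny-fruited non-bitter: (51 − 33)² / 33 = 9.8182
  smooth-fruited bitter: (44 − 33)² / 33 = 3.6667
  smooth-fruited non-bitter: (12 − 11)² / 11 = 0.0909
χ² = 9.0909 + 9.8182 + 3.6667 + 0.0909 = 22.6667 ≈ 22.667
Degrees of freedom = 4 − 1 = 3; critical value at α = 0.05 is 7.815.
Since 22.667 > 7.815, we reject the null hypothesis — the data do not fit the 9:3:3:1 ratio.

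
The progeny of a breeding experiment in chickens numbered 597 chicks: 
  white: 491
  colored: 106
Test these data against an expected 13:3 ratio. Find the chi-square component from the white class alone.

0.073

Total ratio parts = 16. Expected numbers out of 597:
  white: 597 × 13/16 = 485.0625
  colored: 597 × 3/16 = 111.9375
Contribution of white: (491 − 485.0625)² / 485.0625 = 0.0727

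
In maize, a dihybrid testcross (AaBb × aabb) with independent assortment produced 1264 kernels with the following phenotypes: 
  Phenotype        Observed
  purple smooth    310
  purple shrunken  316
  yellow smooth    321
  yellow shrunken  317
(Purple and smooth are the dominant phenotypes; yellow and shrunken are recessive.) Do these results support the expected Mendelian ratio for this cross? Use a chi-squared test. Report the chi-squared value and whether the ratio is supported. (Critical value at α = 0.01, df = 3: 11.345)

0.196; consistent

A dihybrid testcross with independent assortment gives a 1:1:1:1 ratio.
Total ratio parts = 4. Expected numbers out of 1264:
  purple smooth: 1264 × 1/4 = 316
  purple shrunken: 1264 × 1/4 = 316
  yellow smooth: 1264 × 1/4 = 316
  yellow shrunken: 1264 × 1/4 = 316
χ² = Σ (O − E)² / E
  purple smooth: (310 − 316)² / 316 = 0.1139
  purple shrunken: (316 − 316)² / 316 = 0.0000
  yellow smooth: (321 − 316)² / 316 = 0.0791
  yellow shrunken: (317 − 316)² / 316 = 0.0032
χ² = 0.1139 + 0.0000 + 0.0791 + 0.0032 = 0.1962 ≈ 0.196
Degrees of freedom = 4 − 1 = 3; critical value at α = 0.01 is 11.345.
Since 0.196 < 11.345, we fail to reject the null hypothesis — the data are consistent with the 1:1:1:1 ratio.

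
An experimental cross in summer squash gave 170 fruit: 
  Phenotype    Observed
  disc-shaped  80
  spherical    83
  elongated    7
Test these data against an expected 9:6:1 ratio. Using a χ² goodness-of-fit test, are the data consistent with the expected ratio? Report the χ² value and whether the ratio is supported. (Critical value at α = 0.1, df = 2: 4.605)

Total ratio parts = 16. Expected numbers out of 170:
  disc-shaped: 170 × 9/16 = 95.625
  spherical: 170 × 6/16 = 63.75
  elongated: 170 × 1/16 = 10.625
χ² = Σ (O − E)² / E
  disc-shaped: (80 − 95.625)² / 95.625 = 2.5531
  spherical: (83 − 63.75)² / 63.75 = 5.8127
  elongated: (7 − 10.625)² / 10.625 = 1.2368
χ² = 2.5531 + 5.8127 + 1.2368 = 9.6026 ≈ 9.603
Degrees of freedom = 3 − 1 = 2; critical value at α = 0.1 is 4.605.
Since 9.603 > 4.605, we reject the null hypothesis — the data do not fit the 9:6:1 ratio.

9.603; not consistent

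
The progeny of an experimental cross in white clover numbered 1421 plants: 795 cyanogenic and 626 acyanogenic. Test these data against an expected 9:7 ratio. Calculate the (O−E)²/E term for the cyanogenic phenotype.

The 9:7 ratio has 16 parts, so with N = 1421 the expected counts are:
  cyanogenic: 1421 × 9/16 = 799.3125
  acyanogenic: 1421 × 7/16 = 621.6875
Contribution of cyanogenic: (795 − 799.3125)² / 799.3125 = 0.0233

0.023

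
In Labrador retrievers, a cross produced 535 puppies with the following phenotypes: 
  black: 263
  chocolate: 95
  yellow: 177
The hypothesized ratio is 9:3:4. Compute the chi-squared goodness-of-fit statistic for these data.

Total ratio parts = 16. Expected numbers out of 535:
  black: 535 × 9/16 = 300.9375
  chocolate: 535 × 3/16 = 100.3125
  yellow: 535 × 4/16 = 133.75
χ² = Σ (O − E)² / E
  black: (263 − 300.9375)² / 300.9375 = 4.7826
  chocolate: (95 − 100.3125)² / 100.3125 = 0.2813
  yellow: (177 − 133.75)² / 133.75 = 13.9855
χ² = 4.7826 + 0.2813 + 13.9855 = 19.0494 ≈ 19.049

19.049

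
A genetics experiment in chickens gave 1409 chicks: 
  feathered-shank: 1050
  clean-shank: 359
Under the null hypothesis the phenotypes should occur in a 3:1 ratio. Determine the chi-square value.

0.172

Total ratio parts = 4. Expected numbers out of 1409:
  feathered-shank: 1409 × 3/4 = 1056.75
  clean-shank: 1409 × 1/4 = 352.25
χ² = Σ (O − E)² / E
  feathered-shank: (1050 − 1056.75)² / 1056.75 = 0.0431
  clean-shank: (359 − 352.25)² / 352.25 = 0.1293
χ² = 0.0431 + 0.1293 = 0.1724 ≈ 0.172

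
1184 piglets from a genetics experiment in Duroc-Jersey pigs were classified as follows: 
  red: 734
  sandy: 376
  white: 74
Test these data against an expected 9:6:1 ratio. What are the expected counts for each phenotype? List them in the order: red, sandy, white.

666, 444, 74

Under the 9:6:1 hypothesis (Σ ratio = 16, N = 1184):
  red: 1184 × 9/16 = 666
  sandy: 1184 × 6/16 = 444
  white: 1184 × 1/16 = 74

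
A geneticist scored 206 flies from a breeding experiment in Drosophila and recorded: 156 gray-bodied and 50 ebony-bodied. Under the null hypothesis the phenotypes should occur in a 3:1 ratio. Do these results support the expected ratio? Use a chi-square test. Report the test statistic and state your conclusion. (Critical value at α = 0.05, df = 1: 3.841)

0.058; consistent

Expected counts for N = 206 under a 3:1 ratio (total parts = 4):
  gray-bodied: 206 × 3/4 = 154.5
  ebony-bodied: 206 × 1/4 = 51.5
χ² = Σ (O − E)² / E
  gray-bodied: (156 − 154.5)² / 154.5 = 0.0146
  ebony-bodied: (50 − 51.5)² / 51.5 = 0.0437
χ² = 0.0146 + 0.0437 = 0.0583 ≈ 0.058
Degrees of freedom = 2 − 1 = 1; critical value at α = 0.05 is 3.841.
Since 0.058 < 3.841, we fail to reject the null hypothesis — the data are consistent with the 3:1 ratio.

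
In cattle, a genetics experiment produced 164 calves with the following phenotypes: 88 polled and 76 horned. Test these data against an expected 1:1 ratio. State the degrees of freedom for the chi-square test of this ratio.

A goodness-of-fit test with 2 phenotype classes has df = 2 − 1 = 1.

1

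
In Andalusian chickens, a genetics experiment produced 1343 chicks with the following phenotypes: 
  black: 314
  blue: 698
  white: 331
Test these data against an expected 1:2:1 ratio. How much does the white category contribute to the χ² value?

Expected counts for N = 1343 under a 1:2:1 ratio (total parts = 4):
  black: 1343 × 1/4 = 335.75
  blue: 1343 × 2/4 = 671.5
  white: 1343 × 1/4 = 335.75
Contribution of white: (331 − 335.75)² / 335.75 = 0.0672

0.067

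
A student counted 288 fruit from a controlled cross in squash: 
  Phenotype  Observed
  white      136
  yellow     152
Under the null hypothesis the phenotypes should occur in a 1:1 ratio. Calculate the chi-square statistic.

0.889

The 1:1 ratio has 2 parts, so with N = 288 the expected counts are:
  white: 288 × 1/2 = 144
  yellow: 288 × 1/2 = 144
χ² = Σ (O − E)² / E
  white: (136 − 144)² / 144 = 0.4444
  yellow: (152 − 144)² / 144 = 0.4444
χ² = 0.4444 + 0.4444 = 0.8888 ≈ 0.889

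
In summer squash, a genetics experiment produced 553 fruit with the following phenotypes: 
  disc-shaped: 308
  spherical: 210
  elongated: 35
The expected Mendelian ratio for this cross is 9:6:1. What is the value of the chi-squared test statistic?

0.069

Total ratio parts = 16. Expected numbers out of 553:
  disc-shaped: 553 × 9/16 = 311.0625
  spherical: 553 × 6/16 = 207.375
  elongated: 553 × 1/16 = 34.5625
χ² = Σ (O − E)² / E
  disc-shaped: (308 − 311.0625)² / 311.0625 = 0.0302
  spherical: (210 − 207.375)² / 207.375 = 0.0332
  elongated: (35 − 34.5625)² / 34.5625 = 0.0055
χ² = 0.0302 + 0.0332 + 0.0055 = 0.0689 ≈ 0.069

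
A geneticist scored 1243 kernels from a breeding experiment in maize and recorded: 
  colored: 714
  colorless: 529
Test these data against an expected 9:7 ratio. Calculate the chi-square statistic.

0.717

Expected counts for N = 1243 under a 9:7 ratio (total parts = 16):
  colored: 1243 × 9/16 = 699.1875
  colorless: 1243 × 7/16 = 543.8125
χ² = Σ (O − E)² / E
  colored: (714 − 699.1875)² / 699.1875 = 0.3138
  colorless: (529 − 543.8125)² / 543.8125 = 0.4035
χ² = 0.3138 + 0.4035 = 0.7173 ≈ 0.717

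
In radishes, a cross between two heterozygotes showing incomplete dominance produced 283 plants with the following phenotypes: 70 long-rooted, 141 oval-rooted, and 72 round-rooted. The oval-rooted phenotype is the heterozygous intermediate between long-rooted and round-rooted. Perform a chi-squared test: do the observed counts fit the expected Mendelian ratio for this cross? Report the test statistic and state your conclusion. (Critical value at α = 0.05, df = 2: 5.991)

0.032; consistent

With incomplete dominance, a heterozygote × heterozygote cross gives a 1:2:1 phenotypic ratio.
The 1:2:1 ratio has 4 parts, so with N = 283 the expected counts are:
  long-rooted: 283 × 1/4 = 70.75
  oval-rooted: 283 × 2/4 = 141.5
  round-rooted: 283 × 1/4 = 70.75
χ² = Σ (O − E)² / E
  long-rooted: (70 − 70.75)² / 70.75 = 0.0080
  oval-rooted: (141 − 141.5)² / 141.5 = 0.0018
  round-rooted: (72 − 70.75)² / 70.75 = 0.0221
χ² = 0.0080 + 0.0018 + 0.0221 = 0.0319 ≈ 0.032
Degrees of freedom = 3 − 1 = 2; critical value at α = 0.05 is 5.991.
Since 0.032 < 5.991, we fail to reject the null hypothesis — the data are consistent with the 1:2:1 ratio.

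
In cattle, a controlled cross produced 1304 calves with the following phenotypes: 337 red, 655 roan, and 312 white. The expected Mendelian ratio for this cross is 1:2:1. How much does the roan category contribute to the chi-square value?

Expected counts for N = 1304 under a 1:2:1 ratio (total parts = 4):
  red: 1304 × 1/4 = 326
  roan: 1304 × 2/4 = 652
  white: 1304 × 1/4 = 326
Contribution of roan: (655 − 652)² / 652 = 0.0138

0.014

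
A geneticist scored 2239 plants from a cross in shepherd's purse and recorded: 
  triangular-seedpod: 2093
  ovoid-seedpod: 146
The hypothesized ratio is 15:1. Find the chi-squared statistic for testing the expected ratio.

0.280

Expected counts for N = 2239 under a 15:1 ratio (total parts = 16):
  triangular-seedpod: 2239 × 15/16 = 2099.0625
  ovoid-seedpod: 2239 × 1/16 = 139.9375
χ² = Σ (O − E)² / E
  triangular-seedpod: (2093 − 2099.0625)² / 2099.0625 = 0.0175
  ovoid-seedpod: (146 − 139.9375)² / 139.9375 = 0.2626
χ² = 0.0175 + 0.2626 = 0.2801 ≈ 0.280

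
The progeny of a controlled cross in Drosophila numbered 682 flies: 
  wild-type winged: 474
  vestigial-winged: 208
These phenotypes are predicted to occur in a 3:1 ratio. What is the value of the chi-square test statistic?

10.997

Under the 3:1 hypothesis (Σ ratio = 4, N = 682):
  wild-type winged: 682 × 3/4 = 511.5
  vestigial-winged: 682 × 1/4 = 170.5
χ² = Σ (O − E)² / E
  wild-type winged: (474 − 511.5)² / 511.5 = 2.7493
  vestigial-winged: (208 − 170.5)² / 170.5 = 8.2478
χ² = 2.7493 + 8.2478 = 10.9971 ≈ 10.997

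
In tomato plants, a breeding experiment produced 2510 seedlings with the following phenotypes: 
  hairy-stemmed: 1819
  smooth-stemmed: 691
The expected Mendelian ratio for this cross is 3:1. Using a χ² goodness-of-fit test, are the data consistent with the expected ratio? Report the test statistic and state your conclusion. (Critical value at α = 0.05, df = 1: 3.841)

8.568; not consistent

Under the 3:1 hypothesis (Σ ratio = 4, N = 2510):
  hairy-stemmed: 2510 × 3/4 = 1882.5
  smooth-stemmed: 2510 × 1/4 = 627.5
χ² = Σ (O − E)² / E
  hairy-stemmed: (1819 − 1882.5)² / 1882.5 = 2.1420
  smooth-stemmed: (691 − 627.5)² / 627.5 = 6.4259
χ² = 2.1420 + 6.4259 = 8.5679 ≈ 8.568
Degrees of freedom = 2 − 1 = 1; critical value at α = 0.05 is 3.841.
Since 8.568 > 3.841, we reject the null hypothesis — the data do not fit the 3:1 ratio.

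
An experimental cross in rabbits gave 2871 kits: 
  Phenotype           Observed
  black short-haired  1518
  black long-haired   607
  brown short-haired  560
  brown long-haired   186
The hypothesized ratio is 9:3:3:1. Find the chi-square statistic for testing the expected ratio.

Expected counts for N = 2871 under a 9:3:3:1 ratio (total parts = 16):
  black short-haired: 2871 × 9/16 = 1614.9375
  black long-haired: 2871 × 3/16 = 538.3125
  brown short-haired: 2871 × 3/16 = 538.3125
  brown long-haired: 2871 × 1/16 = 179.4375
χ² = Σ (O − E)² / E
  black short-haired: (1518 − 1614.9375)² / 1614.9375 = 5.8187
  black long-haired: (607 − 538.3125)² / 538.3125 = 8.7644
  brown short-haired: (560 − 538.3125)² / 538.3125 = 0.8737
  brown long-haired: (186 − 179.4375)² / 179.4375 = 0.2400
χ² = 5.8187 + 8.7644 + 0.8737 + 0.2400 = 15.6968 ≈ 15.697

15.697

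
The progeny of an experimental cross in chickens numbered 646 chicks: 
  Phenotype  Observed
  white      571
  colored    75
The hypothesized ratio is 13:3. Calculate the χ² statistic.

Total ratio parts = 16. Expected numbers out of 646:
  white: 646 × 13/16 = 524.875
  colored: 646 × 3/16 = 121.125
χ² = Σ (O − E)² / E
  white: (571 − 524.875)² / 524.875 = 4.0534
  colored: (75 − 121.125)² / 121.125 = 17.5646
χ² = 4.0534 + 17.5646 = 21.618

21.618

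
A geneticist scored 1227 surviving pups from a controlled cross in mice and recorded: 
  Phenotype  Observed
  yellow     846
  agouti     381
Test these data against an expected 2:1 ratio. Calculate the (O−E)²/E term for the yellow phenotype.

Expected counts for N = 1227 under a 2:1 ratio (total parts = 3):
  yellow: 1227 × 2/3 = 818
  agouti: 1227 × 1/3 = 409
Contribution of yellow: (846 − 818)² / 818 = 0.9584

0.958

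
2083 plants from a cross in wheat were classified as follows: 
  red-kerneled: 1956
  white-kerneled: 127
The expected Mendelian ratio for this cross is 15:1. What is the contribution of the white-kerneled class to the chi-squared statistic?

Expected counts for N = 2083 under a 15:1 ratio (total parts = 16):
  red-kerneled: 2083 × 15/16 = 1952.8125
  white-kerneled: 2083 × 1/16 = 130.1875
Contribution of white-kerneled: (127 − 130.1875)² / 130.1875 = 0.0780

0.078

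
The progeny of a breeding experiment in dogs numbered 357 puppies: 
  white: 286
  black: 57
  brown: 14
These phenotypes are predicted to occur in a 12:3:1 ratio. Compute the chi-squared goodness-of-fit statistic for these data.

5.816

The 12:3:1 ratio has 16 parts, so with N = 357 the expected counts are:
  white: 357 × 12/16 = 267.75
  black: 357 × 3/16 = 66.9375
  brown: 357 × 1/16 = 22.3125
χ² = Σ (O − E)² / E
  white: (286 − 267.75)² / 267.75 = 1.2439
  black: (57 − 66.9375)² / 66.9375 = 1.4753
  brown: (14 − 22.3125)² / 22.3125 = 3.0968
χ² = 1.2439 + 1.4753 + 3.0968 = 5.816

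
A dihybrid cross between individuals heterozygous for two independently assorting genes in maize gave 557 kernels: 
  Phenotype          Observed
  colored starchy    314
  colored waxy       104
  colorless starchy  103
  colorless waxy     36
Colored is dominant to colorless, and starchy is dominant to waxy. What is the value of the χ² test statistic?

0.064

A dihybrid F₂ with independent assortment and complete dominance at both loci gives a 9:3:3:1 phenotypic ratio.
Total ratio parts = 16. Expected numbers out of 557:
  colored starchy: 557 × 9/16 = 313.3125
  colored waxy: 557 × 3/16 = 104.4375
  colorless starchy: 557 × 3/16 = 104.4375
  colorless waxy: 557 × 1/16 = 34.8125
χ² = Σ (O − E)² / E
  colored starchy: (314 − 313.3125)² / 313.3125 = 0.0015
  colored waxy: (104 − 104.4375)² / 104.4375 = 0.0018
  colorless starchy: (103 − 104.4375)² / 104.4375 = 0.0198
  colorless waxy: (36 − 34.8125)² / 34.8125 = 0.0405
χ² = 0.0015 + 0.0018 + 0.0198 + 0.0405 = 0.0636 ≈ 0.064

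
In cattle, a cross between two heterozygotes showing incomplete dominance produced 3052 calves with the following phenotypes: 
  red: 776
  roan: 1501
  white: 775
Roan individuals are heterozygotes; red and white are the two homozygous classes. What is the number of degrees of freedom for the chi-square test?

2

With incomplete dominance, a heterozygote × heterozygote cross gives a 1:2:1 phenotypic ratio.
A goodness-of-fit test with 3 phenotype classes has df = 3 − 1 = 2.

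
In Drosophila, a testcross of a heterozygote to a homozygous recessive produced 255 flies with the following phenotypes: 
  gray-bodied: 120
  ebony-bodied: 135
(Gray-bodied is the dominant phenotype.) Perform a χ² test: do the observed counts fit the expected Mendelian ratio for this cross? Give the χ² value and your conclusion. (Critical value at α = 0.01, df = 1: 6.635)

A testcross of a heterozygote (Aa × aa) gives a 1:1 phenotypic ratio.
Expected counts for N = 255 under a 1:1 ratio (total parts = 2):
  gray-bodied: 255 × 1/2 = 127.5
  ebony-bodied: 255 × 1/2 = 127.5
χ² = Σ (O − E)² / E
  gray-bodied: (120 − 127.5)² / 127.5 = 0.4412
  ebony-bodied: (135 − 127.5)² / 127.5 = 0.4412
χ² = 0.4412 + 0.4412 = 0.8824 ≈ 0.882
Degrees of freedom = 2 − 1 = 1; critical value at α = 0.01 is 6.635.
Since 0.882 < 6.635, we fail to reject the null hypothesis — the data are consistent with the 1:1 ratio.

0.882; consistent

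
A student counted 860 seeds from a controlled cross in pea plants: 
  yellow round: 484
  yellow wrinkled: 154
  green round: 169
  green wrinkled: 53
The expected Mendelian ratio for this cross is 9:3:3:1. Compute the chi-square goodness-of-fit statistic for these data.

0.709

The 9:3:3:1 ratio has 16 parts, so with N = 860 the expected counts are:
  yellow round: 860 × 9/16 = 483.75
  yellow wrinkled: 860 × 3/16 = 161.25
  green round: 860 × 3/16 = 161.25
  green wrinkled: 860 × 1/16 = 53.75
χ² = Σ (O − E)² / E
  yellow round: (484 − 483.75)² / 483.75 = 0.0001
  yellow wrinkled: (154 − 161.25)² / 161.25 = 0.3260
  green round: (169 − 161.25)² / 161.25 = 0.3725
  green wrinkled: (53 − 53.75)² / 53.75 = 0.0105
χ² = 0.0001 + 0.3260 + 0.3725 + 0.0105 = 0.7091 ≈ 0.709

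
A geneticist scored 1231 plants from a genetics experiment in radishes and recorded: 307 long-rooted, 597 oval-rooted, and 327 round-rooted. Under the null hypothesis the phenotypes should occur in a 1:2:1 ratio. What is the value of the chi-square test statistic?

1.762

Total ratio parts = 4. Expected numbers out of 1231:
  long-rooted: 1231 × 1/4 = 307.75
  oval-rooted: 1231 × 2/4 = 615.5
  round-rooted: 1231 × 1/4 = 307.75
χ² = Σ (O − E)² / E
  long-rooted: (307 − 307.75)² / 307.75 = 0.0018
  oval-rooted: (597 − 615.5)² / 615.5 = 0.5561
  round-rooted: (327 − 307.75)² / 307.75 = 1.2041
χ² = 0.0018 + 0.5561 + 1.2041 = 1.762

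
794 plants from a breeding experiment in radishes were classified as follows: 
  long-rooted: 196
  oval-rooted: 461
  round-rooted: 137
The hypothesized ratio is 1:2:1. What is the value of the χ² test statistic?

29.403

Total ratio parts = 4. Expected numbers out of 794:
  long-rooted: 794 × 1/4 = 198.5
  oval-rooted: 794 × 2/4 = 397
  round-rooted: 794 × 1/4 = 198.5
χ² = Σ (O − E)² / E
  long-rooted: (196 − 198.5)² / 198.5 = 0.0315
  oval-rooted: (461 − 397)² / 397 = 10.3174
  round-rooted: (137 − 198.5)² / 198.5 = 19.0542
χ² = 0.0315 + 10.3174 + 19.0542 = 29.4031 ≈ 29.403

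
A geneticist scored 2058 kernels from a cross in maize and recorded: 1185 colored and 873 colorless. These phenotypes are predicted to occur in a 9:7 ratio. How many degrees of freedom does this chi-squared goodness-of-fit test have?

A goodness-of-fit test with 2 phenotype classes has df = 2 − 1 = 1.

1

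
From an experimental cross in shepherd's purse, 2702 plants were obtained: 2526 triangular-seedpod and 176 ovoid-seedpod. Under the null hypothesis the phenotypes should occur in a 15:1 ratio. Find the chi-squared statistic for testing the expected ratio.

Total ratio parts = 16. Expected numbers out of 2702:
  triangular-seedpod: 2702 × 15/16 = 2533.125
  ovoid-seedpod: 2702 × 1/16 = 168.875
χ² = Σ (O − E)² / E
  triangular-seedpod: (2526 − 2533.125)² / 2533.125 = 0.0200
  ovoid-seedpod: (176 − 168.875)² / 168.875 = 0.3006
χ² = 0.0200 + 0.3006 = 0.3206 ≈ 0.321

0.321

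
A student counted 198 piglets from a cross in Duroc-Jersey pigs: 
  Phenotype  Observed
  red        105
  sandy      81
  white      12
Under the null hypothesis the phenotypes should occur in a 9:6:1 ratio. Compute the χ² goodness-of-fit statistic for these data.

Total ratio parts = 16. Expected numbers out of 198:
  red: 198 × 9/16 = 111.375
  sandy: 198 × 6/16 = 74.25
  white: 198 × 1/16 = 12.375
χ² = Σ (O − E)² / E
  red: (105 − 111.375)² / 111.375 = 0.3649
  sandy: (81 − 74.25)² / 74.25 = 0.6136
  white: (12 − 12.375)² / 12.375 = 0.0114
χ² = 0.3649 + 0.6136 + 0.0114 = 0.9899 ≈ 0.990

0.990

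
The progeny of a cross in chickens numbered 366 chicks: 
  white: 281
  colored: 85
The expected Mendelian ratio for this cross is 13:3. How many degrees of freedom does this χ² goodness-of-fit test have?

A goodness-of-fit test with 2 phenotype classes has df = 2 − 1 = 1.

1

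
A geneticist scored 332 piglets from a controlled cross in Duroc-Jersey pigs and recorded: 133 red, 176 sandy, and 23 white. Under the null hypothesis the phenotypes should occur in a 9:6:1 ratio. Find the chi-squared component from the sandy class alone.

21.303

Under the 9:6:1 hypothesis (Σ ratio = 16, N = 332):
  red: 332 × 9/16 = 186.75
  sandy: 332 × 6/16 = 124.5
  white: 332 × 1/16 = 20.75
Contribution of sandy: (176 − 124.5)² / 124.5 = 21.3032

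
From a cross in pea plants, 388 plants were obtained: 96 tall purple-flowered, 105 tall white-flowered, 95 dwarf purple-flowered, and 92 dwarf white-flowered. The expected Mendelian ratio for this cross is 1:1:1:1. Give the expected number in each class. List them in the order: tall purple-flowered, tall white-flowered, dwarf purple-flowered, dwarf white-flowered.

97, 97, 97, 97

Under the 1:1:1:1 hypothesis (Σ ratio = 4, N = 388):
  tall purple-flowered: 388 × 1/4 = 97
  tall white-flowered: 388 × 1/4 = 97
  dwarf purple-flowered: 388 × 1/4 = 97
  dwarf white-flowered: 388 × 1/4 = 97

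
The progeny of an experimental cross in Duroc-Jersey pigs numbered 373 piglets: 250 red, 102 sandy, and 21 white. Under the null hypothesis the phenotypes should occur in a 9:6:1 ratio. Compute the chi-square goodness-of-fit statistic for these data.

Under the 9:6:1 hypothesis (Σ ratio = 16, N = 373):
  red: 373 × 9/16 = 209.8125
  sandy: 373 × 6/16 = 139.875
  white: 373 × 1/16 = 23.3125
χ² = Σ (O − E)² / E
  red: (250 − 209.8125)² / 209.8125 = 7.6975
  sandy: (102 − 139.875)² / 139.875 = 10.2557
  white: (21 − 23.3125)² / 23.3125 = 0.2294
χ² = 7.6975 + 10.2557 + 0.2294 = 18.1826 ≈ 18.183

18.183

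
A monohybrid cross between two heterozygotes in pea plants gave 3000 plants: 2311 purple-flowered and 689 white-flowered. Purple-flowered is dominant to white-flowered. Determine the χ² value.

6.615

For a monohybrid cross between heterozygotes with complete dominance, the expected phenotypic ratio is 3:1.
The 3:1 ratio has 4 parts, so with N = 3000 the expected counts are:
  purple-flowered: 3000 × 3/4 = 2250
  white-flowered: 3000 × 1/4 = 750
χ² = Σ (O − E)² / E
  purple-flowered: (2311 − 2250)² / 2250 = 1.6538
  white-flowered: (689 − 750)² / 750 = 4.9613
χ² = 1.6538 + 4.9613 = 6.6151 ≈ 6.615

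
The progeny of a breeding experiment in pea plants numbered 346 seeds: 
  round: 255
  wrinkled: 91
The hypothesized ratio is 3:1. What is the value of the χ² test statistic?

0.312

Under the 3:1 hypothesis (Σ ratio = 4, N = 346):
  round: 346 × 3/4 = 259.5
  wrinkled: 346 × 1/4 = 86.5
χ² = Σ (O − E)² / E
  round: (255 − 259.5)² / 259.5 = 0.0780
  wrinkled: (91 − 86.5)² / 86.5 = 0.2341
χ² = 0.0780 + 0.2341 = 0.3121 ≈ 0.312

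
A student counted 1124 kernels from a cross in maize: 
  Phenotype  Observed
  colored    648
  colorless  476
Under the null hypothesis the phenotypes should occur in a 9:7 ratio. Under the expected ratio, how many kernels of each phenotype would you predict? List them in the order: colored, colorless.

The 9:7 ratio has 16 parts, so with N = 1124 the expected counts are:
  colored: 1124 × 9/16 = 632.25
  colorless: 1124 × 7/16 = 491.75

632.25, 491.75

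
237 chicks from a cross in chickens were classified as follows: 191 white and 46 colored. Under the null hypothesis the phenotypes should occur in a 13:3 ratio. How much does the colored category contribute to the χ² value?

0.055

The 13:3 ratio has 16 parts, so with N = 237 the expected counts are:
  white: 237 × 13/16 = 192.5625
  colored: 237 × 3/16 = 44.4375
Contribution of colored: (46 − 44.4375)² / 44.4375 = 0.0549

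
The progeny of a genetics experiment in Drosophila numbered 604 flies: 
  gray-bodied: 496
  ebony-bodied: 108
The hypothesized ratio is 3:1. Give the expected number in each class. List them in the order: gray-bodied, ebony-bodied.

Total ratio parts = 4. Expected numbers out of 604:
  gray-bodied: 604 × 3/4 = 453
  ebony-bodied: 604 × 1/4 = 151

453, 151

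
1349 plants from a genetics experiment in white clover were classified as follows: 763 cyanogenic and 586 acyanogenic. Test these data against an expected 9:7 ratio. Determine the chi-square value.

Under the 9:7 hypothesis (Σ ratio = 16, N = 1349):
  cyanogenic: 1349 × 9/16 = 758.8125
  acyanogenic: 1349 × 7/16 = 590.1875
χ² = Σ (O − E)² / E
  cyanogenic: (763 − 758.8125)² / 758.8125 = 0.0231
  acyanogenic: (586 − 590.1875)² / 590.1875 = 0.0297
χ² = 0.0231 + 0.0297 = 0.0528 ≈ 0.053

0.053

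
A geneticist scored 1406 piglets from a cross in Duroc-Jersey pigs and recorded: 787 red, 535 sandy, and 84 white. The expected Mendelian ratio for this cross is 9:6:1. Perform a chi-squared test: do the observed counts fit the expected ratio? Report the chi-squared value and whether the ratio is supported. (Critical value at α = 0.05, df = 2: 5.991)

0.304; consistent

The 9:6:1 ratio has 16 parts, so with N = 1406 the expected counts are:
  red: 1406 × 9/16 = 790.875
  sandy: 1406 × 6/16 = 527.25
  white: 1406 × 1/16 = 87.875
χ² = Σ (O − E)² / E
  red: (787 − 790.875)² / 790.875 = 0.0190
  sandy: (535 − 527.25)² / 527.25 = 0.1139
  white: (84 − 87.875)² / 87.875 = 0.1709
χ² = 0.0190 + 0.1139 + 0.1709 = 0.3038 ≈ 0.304
Degrees of freedom = 3 − 1 = 2; critical value at α = 0.05 is 5.991.
Since 0.304 < 5.991, we fail to reject the null hypothesis — the data are consistent with the 9:6:1 ratio.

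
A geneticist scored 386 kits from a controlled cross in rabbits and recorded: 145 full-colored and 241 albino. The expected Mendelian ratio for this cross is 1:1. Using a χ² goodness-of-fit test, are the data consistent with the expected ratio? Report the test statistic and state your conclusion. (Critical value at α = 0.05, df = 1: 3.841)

23.876; not consistent

Under the 1:1 hypothesis (Σ ratio = 2, N = 386):
  full-colored: 386 × 1/2 = 193
  albino: 386 × 1/2 = 193
χ² = Σ (O − E)² / E
  full-colored: (145 − 193)² / 193 = 11.9378
  albino: (241 − 193)² / 193 = 11.9378
χ² = 11.9378 + 11.9378 = 23.8756 ≈ 23.876
Degrees of freedom = 2 − 1 = 1; critical value at α = 0.05 is 3.841.
Since 23.876 > 3.841, we reject the null hypothesis — the data do not fit the 1:1 ratio.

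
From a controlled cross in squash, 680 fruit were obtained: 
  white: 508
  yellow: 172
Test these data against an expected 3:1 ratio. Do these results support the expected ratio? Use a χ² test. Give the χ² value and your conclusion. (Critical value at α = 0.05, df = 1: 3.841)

Total ratio parts = 4. Expected numbers out of 680:
  white: 680 × 3/4 = 510
  yellow: 680 × 1/4 = 170
χ² = Σ (O − E)² / E
  white: (508 − 510)² / 510 = 0.0078
  yellow: (172 − 170)² / 170 = 0.0235
χ² = 0.0078 + 0.0235 = 0.0313 ≈ 0.031
Degrees of freedom = 2 − 1 = 1; critical value at α = 0.05 is 3.841.
Since 0.031 < 3.841, we fail to reject the null hypothesis — the data are consistent with the 3:1 ratio.

0.031; consistent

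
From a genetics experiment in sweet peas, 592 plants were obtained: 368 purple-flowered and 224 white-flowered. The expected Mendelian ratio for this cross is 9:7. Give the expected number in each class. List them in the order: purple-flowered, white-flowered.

333, 259

Total ratio parts = 16. Expected numbers out of 592:
  purple-flowered: 592 × 9/16 = 333
  white-flowered: 592 × 7/16 = 259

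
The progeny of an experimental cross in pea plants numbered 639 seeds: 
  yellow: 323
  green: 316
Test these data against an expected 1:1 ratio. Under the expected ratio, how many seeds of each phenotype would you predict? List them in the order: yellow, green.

Total ratio parts = 2. Expected numbers out of 639:
  yellow: 639 × 1/2 = 319.5
  green: 639 × 1/2 = 319.5

319.5, 319.5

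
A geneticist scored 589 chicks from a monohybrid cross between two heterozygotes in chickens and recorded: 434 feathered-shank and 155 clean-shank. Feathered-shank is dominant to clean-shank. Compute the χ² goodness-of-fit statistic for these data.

0.544

For a monohybrid cross between heterozygotes with complete dominance, the expected phenotypic ratio is 3:1.
Total ratio parts = 4. Expected numbers out of 589:
  feathered-shank: 589 × 3/4 = 441.75
  clean-shank: 589 × 1/4 = 147.25
χ² = Σ (O − E)² / E
  feathered-shank: (434 − 441.75)² / 441.75 = 0.1360
  clean-shank: (155 − 147.25)² / 147.25 = 0.4079
χ² = 0.1360 + 0.4079 = 0.5439 ≈ 0.544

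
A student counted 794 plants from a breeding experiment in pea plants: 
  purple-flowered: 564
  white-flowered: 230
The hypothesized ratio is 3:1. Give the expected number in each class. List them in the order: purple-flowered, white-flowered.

595.5, 198.5

Under the 3:1 hypothesis (Σ ratio = 4, N = 794):
  purple-flowered: 794 × 3/4 = 595.5
  white-flowered: 794 × 1/4 = 198.5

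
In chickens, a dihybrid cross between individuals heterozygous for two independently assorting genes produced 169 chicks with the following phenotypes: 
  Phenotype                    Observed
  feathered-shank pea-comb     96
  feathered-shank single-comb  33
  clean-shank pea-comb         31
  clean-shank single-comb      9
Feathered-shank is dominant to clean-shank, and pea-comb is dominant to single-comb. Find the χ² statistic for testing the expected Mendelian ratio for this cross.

A dihybrid F₂ with independent assortment and complete dominance at both loci gives a 9:3:3:1 phenotypic ratio.
Total ratio parts = 16. Expected numbers out of 169:
  feathered-shank pea-comb: 169 × 9/16 = 95.0625
  feathered-shank single-comb: 169 × 3/16 = 31.6875
  clean-shank pea-comb: 169 × 3/16 = 31.6875
  clean-shank single-comb: 169 × 1/16 = 10.5625
χ² = Σ (O − E)² / E
  feathered-shank pea-comb: (96 − 95.0625)² / 95.0625 = 0.0092
  feathered-shank single-comb: (33 − 31.6875)² / 31.6875 = 0.0544
  clean-shank pea-comb: (31 − 31.6875)² / 31.6875 = 0.0149
  clean-shank single-comb: (9 − 10.5625)² / 10.5625 = 0.2311
χ² = 0.0092 + 0.0544 + 0.0149 + 0.2311 = 0.3096 ≈ 0.310

0.310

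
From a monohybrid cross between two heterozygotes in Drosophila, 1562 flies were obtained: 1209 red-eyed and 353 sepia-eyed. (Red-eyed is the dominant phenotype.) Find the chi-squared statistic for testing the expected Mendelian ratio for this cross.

For a monohybrid cross between heterozygotes with complete dominance, the expected phenotypic ratio is 3:1.
Expected counts for N = 1562 under a 3:1 ratio (total parts = 4):
  red-eyed: 1562 × 3/4 = 1171.5
  sepia-eyed: 1562 × 1/4 = 390.5
χ² = Σ (O − E)² / E
  red-eyed: (1209 − 1171.5)² / 1171.5 = 1.2004
  sepia-eyed: (353 − 390.5)² / 390.5 = 3.6012
χ² = 1.2004 + 3.6012 = 4.8016 ≈ 4.802

4.802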